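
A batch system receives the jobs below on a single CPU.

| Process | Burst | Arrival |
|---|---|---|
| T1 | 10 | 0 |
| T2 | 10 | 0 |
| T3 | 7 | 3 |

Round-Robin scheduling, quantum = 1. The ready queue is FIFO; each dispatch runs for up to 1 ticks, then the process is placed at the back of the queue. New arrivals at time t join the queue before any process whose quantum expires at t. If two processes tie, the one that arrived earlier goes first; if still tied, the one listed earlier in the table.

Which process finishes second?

T1

Timeline: | T1 0-1 | T2 1-2 | T1 2-3 | T2 3-4 | T3 4-5 | T1 5-6 | T2 6-7 | T3 7-8 | T1 8-9 | T2 9-10 | T3 10-11 | T1 11-12 | T2 12-13 | T3 13-14 | T1 14-15 | T2 15-16 | T3 16-17 | T1 17-18 | T2 18-19 | T3 19-20 | T1 20-21 | T2 21-22 | T3 22-23 | T1 23-24 | T2 24-25 | T1 25-26 | T2 26-27 |
Completion: T1=26  T2=27  T3=23
Turnaround (C−A): T1=26  T2=27  T3=20
Finish order: T3 → T1 → T2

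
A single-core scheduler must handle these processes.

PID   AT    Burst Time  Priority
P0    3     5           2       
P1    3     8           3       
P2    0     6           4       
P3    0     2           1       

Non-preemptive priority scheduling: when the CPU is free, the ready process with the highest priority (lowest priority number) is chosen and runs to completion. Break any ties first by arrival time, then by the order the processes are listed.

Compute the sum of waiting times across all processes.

17

Gantt: | P3 0-2 | P2 2-8 | P0 8-13 | P1 13-21 |
Completion: P0=13  P1=21  P2=8  P3=2
Turnaround (C−A): P0=10  P1=18  P2=8  P3=2
Waiting = turnaround − burst: P0=5, P1=10, P2=2, P3=0
Total waiting = 5 + 10 + 2 + 0 = 17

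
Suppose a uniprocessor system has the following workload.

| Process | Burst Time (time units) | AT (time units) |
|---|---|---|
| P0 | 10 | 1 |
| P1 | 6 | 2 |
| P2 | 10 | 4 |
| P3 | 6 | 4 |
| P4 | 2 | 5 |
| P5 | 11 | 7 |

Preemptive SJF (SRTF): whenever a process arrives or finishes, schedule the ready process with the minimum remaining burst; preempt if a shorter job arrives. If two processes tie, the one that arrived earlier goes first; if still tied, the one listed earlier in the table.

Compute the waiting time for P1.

2

Schedule: | idle 0-1 | P0 1-2 | P1 2-5 | P4 5-7 | P1 7-10 | P3 10-16 | P0 16-25 | P2 25-35 | P5 35-46 |
Completion: P0=25  P1=10  P2=35  P3=16  P4=7  P5=46
Waiting(P1) = turnaround − burst = 8 − 6 = 2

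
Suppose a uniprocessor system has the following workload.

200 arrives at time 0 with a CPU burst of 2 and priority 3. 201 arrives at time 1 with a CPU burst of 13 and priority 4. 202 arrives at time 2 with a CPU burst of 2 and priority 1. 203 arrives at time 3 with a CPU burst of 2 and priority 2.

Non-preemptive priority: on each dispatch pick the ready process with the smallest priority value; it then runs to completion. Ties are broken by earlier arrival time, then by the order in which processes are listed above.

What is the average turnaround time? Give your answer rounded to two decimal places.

Gantt: | 200 0-2 | 202 2-4 | 203 4-6 | 201 6-19 |
Completion: 200=2  201=19  202=4  203=6
Turnaround (C−A): 200=2  201=18  202=2  203=3
Turnaround times: 200=2, 201=18, 202=2, 203=3
Average turnaround = (2+18+2+3) / 4 = 25/4 = 6.25

6.25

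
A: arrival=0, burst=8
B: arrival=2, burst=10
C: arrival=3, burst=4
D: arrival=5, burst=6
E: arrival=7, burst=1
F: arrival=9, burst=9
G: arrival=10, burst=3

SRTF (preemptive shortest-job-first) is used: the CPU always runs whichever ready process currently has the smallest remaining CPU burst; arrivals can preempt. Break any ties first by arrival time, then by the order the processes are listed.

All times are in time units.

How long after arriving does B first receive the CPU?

29

Schedule: | A 0-3 | C 3-7 | E 7-8 | A 8-13 | G 13-16 | D 16-22 | F 22-31 | B 31-41 |
Completion: A=13  B=41  C=7  D=22  E=8  F=31  G=16
Turnaround (C−A): A=13  B=39  C=4  D=17  E=1  F=22  G=6
Response(B) = first start − arrival = 31 − 2 = 29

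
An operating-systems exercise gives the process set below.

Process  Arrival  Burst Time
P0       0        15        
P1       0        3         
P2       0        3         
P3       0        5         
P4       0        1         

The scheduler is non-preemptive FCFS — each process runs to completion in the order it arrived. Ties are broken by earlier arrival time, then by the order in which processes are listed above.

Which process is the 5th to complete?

Schedule: | P0 0-15 | P1 15-18 | P2 18-21 | P3 21-26 | P4 26-27 |
Completion: P0=15  P1=18  P2=21  P3=26  P4=27
Turnaround (C−A): P0=15  P1=18  P2=21  P3=26  P4=27
Finish order: P0 → P1 → P2 → P3 → P4

P4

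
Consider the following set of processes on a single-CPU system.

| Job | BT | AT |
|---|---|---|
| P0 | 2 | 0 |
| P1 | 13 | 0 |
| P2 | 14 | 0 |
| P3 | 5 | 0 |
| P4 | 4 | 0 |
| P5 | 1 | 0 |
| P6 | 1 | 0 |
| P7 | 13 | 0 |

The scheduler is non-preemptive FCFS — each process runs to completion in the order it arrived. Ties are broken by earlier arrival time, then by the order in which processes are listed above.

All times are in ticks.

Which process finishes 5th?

Timeline: | P0 0-2 | P1 2-15 | P2 15-29 | P3 29-34 | P4 34-38 | P5 38-39 | P6 39-40 | P7 40-53 |
Completion: P0=2  P1=15  P2=29  P3=34  P4=38  P5=39  P6=40  P7=53
Finish order: P0 → P1 → P2 → P3 → P4 → P5 → P6 → P7

P4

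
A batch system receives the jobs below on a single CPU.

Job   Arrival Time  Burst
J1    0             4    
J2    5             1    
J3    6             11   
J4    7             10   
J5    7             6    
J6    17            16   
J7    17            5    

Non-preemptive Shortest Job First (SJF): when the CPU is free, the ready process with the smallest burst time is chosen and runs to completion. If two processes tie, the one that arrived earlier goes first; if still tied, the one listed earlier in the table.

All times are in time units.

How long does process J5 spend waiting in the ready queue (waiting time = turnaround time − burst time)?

Schedule: | J1 0-4 | idle 4-5 | J2 5-6 | J3 6-17 | J7 17-22 | J5 22-28 | J4 28-38 | J6 38-54 |
Completion: J1=4  J2=6  J3=17  J4=38  J5=28  J6=54  J7=22
Turnaround (C−A): J1=4  J2=1  J3=11  J4=31  J5=21  J6=37  J7=5
Waiting(J5) = turnaround − burst = 21 − 6 = 15

15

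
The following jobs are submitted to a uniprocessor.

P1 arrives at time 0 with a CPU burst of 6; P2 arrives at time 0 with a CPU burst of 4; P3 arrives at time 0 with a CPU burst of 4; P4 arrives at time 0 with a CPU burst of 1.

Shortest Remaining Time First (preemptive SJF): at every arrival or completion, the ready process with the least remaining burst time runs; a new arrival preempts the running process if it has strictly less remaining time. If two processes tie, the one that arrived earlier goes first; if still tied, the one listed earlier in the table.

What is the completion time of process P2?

5

Gantt: | P4 0-1 | P2 1-5 | P3 5-9 | P1 9-15 |
Completion: P1=15  P2=5  P3=9  P4=1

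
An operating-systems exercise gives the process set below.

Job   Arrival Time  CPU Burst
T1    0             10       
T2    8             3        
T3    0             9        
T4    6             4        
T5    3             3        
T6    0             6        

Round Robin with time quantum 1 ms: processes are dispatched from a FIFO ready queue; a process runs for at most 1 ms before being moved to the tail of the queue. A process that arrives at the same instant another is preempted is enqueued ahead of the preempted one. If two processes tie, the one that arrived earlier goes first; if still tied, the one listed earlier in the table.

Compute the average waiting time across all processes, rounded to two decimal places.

18.83

Gantt: | T1 0-1 | T3 1-2 | T6 2-3 | T1 3-4 | T3 4-5 | T5 5-6 | T6 6-7 | T1 7-8 | T3 8-9 | T4 9-10 | T5 10-11 | T6 11-12 | T2 12-13 | T1 13-14 | T3 14-15 | T4 15-16 | T5 16-17 | T6 17-18 | T2 18-19 | T1 19-20 | T3 20-21 | T4 21-22 | T6 22-23 | T2 23-24 | T1 24-25 | T3 25-26 | T4 26-27 | T6 27-28 | T1 28-29 | T3 29-30 | T1 30-31 | T3 31-32 | T1 32-33 | T3 33-34 | T1 34-35 |
Completion: T1=35  T2=24  T3=34  T4=27  T5=17  T6=28
Turnaround (C−A): T1=35  T2=16  T3=34  T4=21  T5=14  T6=28
Waiting times: T1=25, T2=13, T3=25, T4=17, T5=11, T6=22
Average waiting = (25+13+25+17+11+22) / 6 = 113/6 = 18.83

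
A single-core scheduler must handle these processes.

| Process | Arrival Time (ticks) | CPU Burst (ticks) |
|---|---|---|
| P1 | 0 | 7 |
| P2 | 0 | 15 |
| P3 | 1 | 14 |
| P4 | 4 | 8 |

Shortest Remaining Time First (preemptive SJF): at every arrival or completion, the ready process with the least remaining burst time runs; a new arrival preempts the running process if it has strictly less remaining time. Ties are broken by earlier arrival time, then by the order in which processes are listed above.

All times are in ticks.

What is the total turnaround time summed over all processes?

Timeline: | P1 0-7 | P4 7-15 | P3 15-29 | P2 29-44 |
Completion: P1=7  P2=44  P3=29  P4=15
Turnaround (C−A): P1=7  P2=44  P3=28  P4=11
Turnaround = completion − arrival: P1=7, P2=44, P3=28, P4=11
Total turnaround = 7 + 44 + 28 + 11 = 90

90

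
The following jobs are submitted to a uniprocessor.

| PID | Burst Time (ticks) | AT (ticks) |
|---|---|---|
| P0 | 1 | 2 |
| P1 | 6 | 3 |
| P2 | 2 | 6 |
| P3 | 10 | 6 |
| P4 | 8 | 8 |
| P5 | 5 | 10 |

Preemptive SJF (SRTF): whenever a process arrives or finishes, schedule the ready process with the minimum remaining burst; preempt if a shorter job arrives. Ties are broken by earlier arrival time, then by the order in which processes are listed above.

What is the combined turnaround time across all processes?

61

Gantt: | idle 0-2 | P0 2-3 | P1 3-6 | P2 6-8 | P1 8-11 | P5 11-16 | P4 16-24 | P3 24-34 |
Completion: P0=3  P1=11  P2=8  P3=34  P4=24  P5=16
Turnaround (C−A): P0=1  P1=8  P2=2  P3=28  P4=16  P5=6
Turnaround = completion − arrival: P0=1, P1=8, P2=2, P3=28, P4=16, P5=6
Total turnaround = 1 + 8 + 2 + 28 + 16 + 6 = 61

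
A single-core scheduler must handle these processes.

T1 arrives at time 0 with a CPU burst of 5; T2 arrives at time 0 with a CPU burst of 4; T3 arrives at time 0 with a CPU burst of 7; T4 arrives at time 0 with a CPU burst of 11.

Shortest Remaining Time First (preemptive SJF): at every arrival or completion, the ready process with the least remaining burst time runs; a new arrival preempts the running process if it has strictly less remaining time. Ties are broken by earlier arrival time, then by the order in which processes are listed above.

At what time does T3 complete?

Schedule: | T2 0-4 | T1 4-9 | T3 9-16 | T4 16-27 |
Completion: T1=9  T2=4  T3=16  T4=27
Turnaround (C−A): T1=9  T2=4  T3=16  T4=27

16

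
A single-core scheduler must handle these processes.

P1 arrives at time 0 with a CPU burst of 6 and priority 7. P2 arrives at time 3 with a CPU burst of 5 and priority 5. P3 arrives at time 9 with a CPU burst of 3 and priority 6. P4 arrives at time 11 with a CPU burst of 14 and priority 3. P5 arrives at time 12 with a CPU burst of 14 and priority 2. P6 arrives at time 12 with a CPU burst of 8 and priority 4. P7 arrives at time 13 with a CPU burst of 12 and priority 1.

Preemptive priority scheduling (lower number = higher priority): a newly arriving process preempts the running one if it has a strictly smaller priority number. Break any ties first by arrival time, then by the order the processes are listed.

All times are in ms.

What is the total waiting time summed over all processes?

Timeline: | P1 0-3 | P2 3-8 | P1 8-9 | P3 9-11 | P4 11-12 | P5 12-13 | P7 13-25 | P5 25-38 | P4 38-51 | P6 51-59 | P3 59-60 | P1 60-62 |
Completion: P1=62  P2=8  P3=60  P4=51  P5=38  P6=59  P7=25
Turnaround (C−A): P1=62  P2=5  P3=51  P4=40  P5=26  P6=47  P7=12
Waiting = turnaround − burst: P1=56, P2=0, P3=48, P4=26, P5=12, P6=39, P7=0
Total waiting = 56 + 0 + 48 + 26 + 12 + 39 + 0 = 181

181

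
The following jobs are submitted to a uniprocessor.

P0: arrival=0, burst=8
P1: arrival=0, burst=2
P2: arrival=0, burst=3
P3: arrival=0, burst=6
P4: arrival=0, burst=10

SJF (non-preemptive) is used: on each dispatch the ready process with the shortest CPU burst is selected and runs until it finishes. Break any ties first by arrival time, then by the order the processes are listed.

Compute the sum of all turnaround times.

66

Timeline: | P1 0-2 | P2 2-5 | P3 5-11 | P0 11-19 | P4 19-29 |
Completion: P0=19  P1=2  P2=5  P3=11  P4=29
Turnaround (C−A): P0=19  P1=2  P2=5  P3=11  P4=29
Turnaround = completion − arrival: P0=19, P1=2, P2=5, P3=11, P4=29
Total turnaround = 19 + 2 + 5 + 11 + 29 = 66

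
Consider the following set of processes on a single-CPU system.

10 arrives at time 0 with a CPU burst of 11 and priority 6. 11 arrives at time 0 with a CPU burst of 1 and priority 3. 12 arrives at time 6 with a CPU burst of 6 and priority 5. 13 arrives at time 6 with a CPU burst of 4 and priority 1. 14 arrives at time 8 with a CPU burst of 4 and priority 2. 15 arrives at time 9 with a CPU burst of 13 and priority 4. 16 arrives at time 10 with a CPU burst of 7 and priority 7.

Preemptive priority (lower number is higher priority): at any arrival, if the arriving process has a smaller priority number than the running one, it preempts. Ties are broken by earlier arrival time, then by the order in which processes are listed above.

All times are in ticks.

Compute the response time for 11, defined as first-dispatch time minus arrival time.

Schedule: | 11 0-1 | 10 1-6 | 13 6-10 | 14 10-14 | 15 14-27 | 12 27-33 | 10 33-39 | 16 39-46 |
Completion: 10=39  11=1  12=33  13=10  14=14  15=27  16=46
Turnaround (C−A): 10=39  11=1  12=27  13=4  14=6  15=18  16=36
Response(11) = first start − arrival = 0 − 0 = 0

0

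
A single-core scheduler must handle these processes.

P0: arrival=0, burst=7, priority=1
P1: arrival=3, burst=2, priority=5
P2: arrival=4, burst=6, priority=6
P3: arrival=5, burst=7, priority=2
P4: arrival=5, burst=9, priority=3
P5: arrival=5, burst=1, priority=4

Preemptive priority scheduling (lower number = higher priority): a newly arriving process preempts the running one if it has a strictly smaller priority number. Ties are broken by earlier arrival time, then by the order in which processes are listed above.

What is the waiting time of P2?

22

Schedule: | P0 0-7 | P3 7-14 | P4 14-23 | P5 23-24 | P1 24-26 | P2 26-32 |
Completion: P0=7  P1=26  P2=32  P3=14  P4=23  P5=24
Turnaround (C−A): P0=7  P1=23  P2=28  P3=9  P4=18  P5=19
Waiting(P2) = turnaround − burst = 28 − 6 = 22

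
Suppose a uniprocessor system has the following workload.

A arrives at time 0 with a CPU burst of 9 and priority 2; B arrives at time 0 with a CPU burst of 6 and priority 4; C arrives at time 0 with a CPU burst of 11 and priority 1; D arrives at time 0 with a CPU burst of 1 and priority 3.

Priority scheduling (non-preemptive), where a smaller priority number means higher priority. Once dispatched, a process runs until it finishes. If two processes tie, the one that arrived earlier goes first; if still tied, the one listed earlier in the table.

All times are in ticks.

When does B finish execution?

Gantt: | C 0-11 | A 11-20 | D 20-21 | B 21-27 |
Completion: A=20  B=27  C=11  D=21
Turnaround (C−A): A=20  B=27  C=11  D=21

27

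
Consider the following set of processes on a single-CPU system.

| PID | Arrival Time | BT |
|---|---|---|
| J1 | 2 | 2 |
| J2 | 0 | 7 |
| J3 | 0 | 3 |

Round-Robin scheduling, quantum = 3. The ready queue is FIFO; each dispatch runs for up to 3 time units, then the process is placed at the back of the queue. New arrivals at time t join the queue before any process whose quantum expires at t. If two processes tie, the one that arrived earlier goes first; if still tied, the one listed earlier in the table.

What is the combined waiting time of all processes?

12

Schedule: | J2 0-3 | J3 3-6 | J1 6-8 | J2 8-12 |
Completion: J1=8  J2=12  J3=6
Turnaround (C−A): J1=6  J2=12  J3=6
Waiting = turnaround − burst: J1=4, J2=5, J3=3
Total waiting = 4 + 5 + 3 = 12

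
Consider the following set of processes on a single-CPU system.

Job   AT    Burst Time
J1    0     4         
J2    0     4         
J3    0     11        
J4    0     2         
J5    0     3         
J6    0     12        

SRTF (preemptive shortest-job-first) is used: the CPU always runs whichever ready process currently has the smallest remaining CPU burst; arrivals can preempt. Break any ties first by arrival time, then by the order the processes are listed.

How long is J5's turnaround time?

Schedule: | J4 0-2 | J5 2-5 | J1 5-9 | J2 9-13 | J3 13-24 | J6 24-36 |
Completion: J1=9  J2=13  J3=24  J4=2  J5=5  J6=36
Turnaround (C−A): J1=9  J2=13  J3=24  J4=2  J5=5  J6=36
Turnaround(J5) = completion − arrival = 5 − 0 = 5

5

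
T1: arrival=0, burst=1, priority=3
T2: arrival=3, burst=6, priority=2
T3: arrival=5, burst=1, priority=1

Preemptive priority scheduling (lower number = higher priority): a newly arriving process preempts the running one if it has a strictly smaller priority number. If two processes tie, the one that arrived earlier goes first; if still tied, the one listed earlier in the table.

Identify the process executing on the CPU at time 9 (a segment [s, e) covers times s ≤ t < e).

T2

Timeline: | T1 0-1 | idle 1-3 | T2 3-5 | T3 5-6 | T2 6-10 |
Completion: T1=1  T2=10  T3=6
Turnaround (C−A): T1=1  T2=7  T3=1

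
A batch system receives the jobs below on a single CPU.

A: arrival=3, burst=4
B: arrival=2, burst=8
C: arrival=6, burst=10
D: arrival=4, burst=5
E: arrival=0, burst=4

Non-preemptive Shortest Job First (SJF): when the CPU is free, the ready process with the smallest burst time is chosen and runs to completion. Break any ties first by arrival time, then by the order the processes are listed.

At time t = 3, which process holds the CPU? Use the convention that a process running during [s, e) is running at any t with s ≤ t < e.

E

Gantt: | E 0-4 | A 4-8 | D 8-13 | B 13-21 | C 21-31 |
Completion: A=8  B=21  C=31  D=13  E=4
Turnaround (C−A): A=5  B=19  C=25  D=9  E=4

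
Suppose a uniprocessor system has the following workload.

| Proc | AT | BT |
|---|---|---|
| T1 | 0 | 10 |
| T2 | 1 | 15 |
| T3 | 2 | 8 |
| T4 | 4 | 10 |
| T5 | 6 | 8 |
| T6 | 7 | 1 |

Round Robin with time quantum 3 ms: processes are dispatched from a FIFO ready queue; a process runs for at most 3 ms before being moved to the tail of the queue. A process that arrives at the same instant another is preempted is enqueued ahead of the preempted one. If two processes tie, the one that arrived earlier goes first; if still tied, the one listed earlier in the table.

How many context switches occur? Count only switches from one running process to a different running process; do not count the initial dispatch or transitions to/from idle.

19

Timeline: | T1 0-3 | T2 3-6 | T3 6-9 | T1 9-12 | T4 12-15 | T5 15-18 | T2 18-21 | T6 21-22 | T3 22-25 | T1 25-28 | T4 28-31 | T5 31-34 | T2 34-37 | T3 37-39 | T1 39-40 | T4 40-43 | T5 43-45 | T2 45-48 | T4 48-49 | T2 49-52 |
Completion: T1=40  T2=52  T3=39  T4=49  T5=45  T6=22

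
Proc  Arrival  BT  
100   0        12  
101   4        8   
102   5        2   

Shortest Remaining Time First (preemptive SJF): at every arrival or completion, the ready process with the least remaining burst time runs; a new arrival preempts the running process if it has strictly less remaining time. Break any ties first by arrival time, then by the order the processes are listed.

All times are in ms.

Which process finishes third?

Timeline: | 100 0-5 | 102 5-7 | 100 7-14 | 101 14-22 |
Completion: 100=14  101=22  102=7
Turnaround (C−A): 100=14  101=18  102=2
Finish order: 102 → 100 → 101

101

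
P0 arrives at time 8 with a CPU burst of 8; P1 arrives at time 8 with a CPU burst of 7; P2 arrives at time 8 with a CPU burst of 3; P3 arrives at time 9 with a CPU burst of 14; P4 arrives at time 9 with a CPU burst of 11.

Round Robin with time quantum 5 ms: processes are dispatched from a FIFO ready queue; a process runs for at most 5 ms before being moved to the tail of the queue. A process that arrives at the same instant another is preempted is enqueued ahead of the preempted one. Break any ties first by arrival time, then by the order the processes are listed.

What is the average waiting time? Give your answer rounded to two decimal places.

21.40

Schedule: | idle 0-8 | P0 8-13 | P1 13-18 | P2 18-21 | P3 21-26 | P4 26-31 | P0 31-34 | P1 34-36 | P3 36-41 | P4 41-46 | P3 46-50 | P4 50-51 |
Completion: P0=34  P1=36  P2=21  P3=50  P4=51
Turnaround (C−A): P0=26  P1=28  P2=13  P3=41  P4=42
Waiting times: P0=18, P1=21, P2=10, P3=27, P4=31
Average waiting = (18+21+10+27+31) / 5 = 107/5 = 21.40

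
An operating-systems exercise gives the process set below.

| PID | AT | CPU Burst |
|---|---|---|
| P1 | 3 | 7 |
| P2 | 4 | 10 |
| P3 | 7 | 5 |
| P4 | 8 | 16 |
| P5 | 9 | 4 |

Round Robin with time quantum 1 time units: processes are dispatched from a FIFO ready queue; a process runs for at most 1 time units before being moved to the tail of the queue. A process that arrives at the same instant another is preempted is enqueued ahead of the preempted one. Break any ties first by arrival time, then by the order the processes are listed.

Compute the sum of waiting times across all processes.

Gantt: | idle 0-3 | P1 3-4 | P2 4-5 | P1 5-6 | P2 6-7 | P1 7-8 | P3 8-9 | P2 9-10 | P4 10-11 | P1 11-12 | P5 12-13 | P3 13-14 | P2 14-15 | P4 15-16 | P1 16-17 | P5 17-18 | P3 18-19 | P2 19-20 | P4 20-21 | P1 21-22 | P5 22-23 | P3 23-24 | P2 24-25 | P4 25-26 | P1 26-27 | P5 27-28 | P3 28-29 | P2 29-30 | P4 30-31 | P2 31-32 | P4 32-33 | P2 33-34 | P4 34-35 | P2 35-36 | P4 36-45 |
Completion: P1=27  P2=36  P3=29  P4=45  P5=28
Waiting = turnaround − burst: P1=17, P2=22, P3=17, P4=21, P5=15
Total waiting = 17 + 22 + 17 + 21 + 15 = 92

92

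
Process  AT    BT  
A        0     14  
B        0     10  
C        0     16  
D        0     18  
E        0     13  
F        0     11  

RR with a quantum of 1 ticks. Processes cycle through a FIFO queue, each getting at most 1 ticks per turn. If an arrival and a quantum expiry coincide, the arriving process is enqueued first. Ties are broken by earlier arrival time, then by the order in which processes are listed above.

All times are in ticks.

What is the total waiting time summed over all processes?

347

Schedule: | A 0-1 | B 1-2 | C 2-3 | D 3-4 | E 4-5 | F 5-6 | A 6-7 | B 7-8 | C 8-9 | D 9-10 | E 10-11 | F 11-12 | A 12-13 | B 13-14 | C 14-15 | D 15-16 | E 16-17 | F 17-18 | A 18-19 | B 19-20 | C 20-21 | D 21-22 | E 22-23 | F 23-24 | A 24-25 | B 25-26 | C 26-27 | D 27-28 | E 28-29 | F 29-30 | A 30-31 | B 31-32 | C 32-33 | D 33-34 | E 34-35 | F 35-36 | A 36-37 | B 37-38 | C 38-39 | D 39-40 | E 40-41 | F 41-42 | A 42-43 | B 43-44 | C 44-45 | D 45-46 | E 46-47 | F 47-48 | A 48-49 | B 49-50 | C 50-51 | D 51-52 | E 52-53 | F 53-54 | A 54-55 | B 55-56 | C 56-57 | D 57-58 | E 58-59 | F 59-60 | A 60-61 | C 61-62 | D 62-63 | E 63-64 | F 64-65 | A 65-66 | C 66-67 | D 67-68 | E 68-69 | A 69-70 | C 70-71 | D 71-72 | E 72-73 | A 73-74 | C 74-75 | D 75-76 | C 76-77 | D 77-78 | C 78-79 | D 79-82 |
Completion: A=74  B=56  C=79  D=82  E=73  F=65
Turnaround (C−A): A=74  B=56  C=79  D=82  E=73  F=65
Waiting = turnaround − burst: A=60, B=46, C=63, D=64, E=60, F=54
Total waiting = 60 + 46 + 63 + 64 + 60 + 54 = 347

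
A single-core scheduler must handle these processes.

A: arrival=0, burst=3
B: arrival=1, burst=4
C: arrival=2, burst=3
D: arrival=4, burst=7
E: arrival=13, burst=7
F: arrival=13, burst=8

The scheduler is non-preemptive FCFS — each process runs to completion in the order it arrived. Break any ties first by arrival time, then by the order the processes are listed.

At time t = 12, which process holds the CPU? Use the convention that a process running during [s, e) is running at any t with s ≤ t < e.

D

Schedule: | A 0-3 | B 3-7 | C 7-10 | D 10-17 | E 17-24 | F 24-32 |
Completion: A=3  B=7  C=10  D=17  E=24  F=32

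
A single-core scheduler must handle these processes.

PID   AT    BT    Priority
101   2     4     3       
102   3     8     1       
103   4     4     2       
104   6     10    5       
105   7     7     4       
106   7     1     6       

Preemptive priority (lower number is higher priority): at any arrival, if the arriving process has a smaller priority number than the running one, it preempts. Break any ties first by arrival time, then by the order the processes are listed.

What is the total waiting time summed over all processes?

77

Schedule: | idle 0-2 | 101 2-3 | 102 3-11 | 103 11-15 | 101 15-18 | 105 18-25 | 104 25-35 | 106 35-36 |
Completion: 101=18  102=11  103=15  104=35  105=25  106=36
Waiting = turnaround − burst: 101=12, 102=0, 103=7, 104=19, 105=11, 106=28
Total waiting = 12 + 0 + 7 + 19 + 11 + 28 = 77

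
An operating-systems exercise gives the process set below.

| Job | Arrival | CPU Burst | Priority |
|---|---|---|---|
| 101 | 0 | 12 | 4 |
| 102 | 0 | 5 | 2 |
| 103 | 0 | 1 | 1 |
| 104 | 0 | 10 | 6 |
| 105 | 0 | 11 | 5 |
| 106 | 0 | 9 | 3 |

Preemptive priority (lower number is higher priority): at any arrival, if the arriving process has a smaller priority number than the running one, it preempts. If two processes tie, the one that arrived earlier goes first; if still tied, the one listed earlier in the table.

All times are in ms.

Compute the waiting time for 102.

Gantt: | 103 0-1 | 102 1-6 | 106 6-15 | 101 15-27 | 105 27-38 | 104 38-48 |
Completion: 101=27  102=6  103=1  104=48  105=38  106=15
Waiting(102) = turnaround − burst = 6 − 5 = 1

1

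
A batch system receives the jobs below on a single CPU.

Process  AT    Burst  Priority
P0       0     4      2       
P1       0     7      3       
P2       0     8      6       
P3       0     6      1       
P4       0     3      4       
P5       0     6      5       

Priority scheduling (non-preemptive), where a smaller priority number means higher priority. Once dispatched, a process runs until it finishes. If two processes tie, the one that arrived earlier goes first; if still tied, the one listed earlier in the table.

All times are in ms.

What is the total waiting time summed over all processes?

Timeline: | P3 0-6 | P0 6-10 | P1 10-17 | P4 17-20 | P5 20-26 | P2 26-34 |
Completion: P0=10  P1=17  P2=34  P3=6  P4=20  P5=26
Turnaround (C−A): P0=10  P1=17  P2=34  P3=6  P4=20  P5=26
Waiting = turnaround − burst: P0=6, P1=10, P2=26, P3=0, P4=17, P5=20
Total waiting = 6 + 10 + 26 + 0 + 17 + 20 = 79

79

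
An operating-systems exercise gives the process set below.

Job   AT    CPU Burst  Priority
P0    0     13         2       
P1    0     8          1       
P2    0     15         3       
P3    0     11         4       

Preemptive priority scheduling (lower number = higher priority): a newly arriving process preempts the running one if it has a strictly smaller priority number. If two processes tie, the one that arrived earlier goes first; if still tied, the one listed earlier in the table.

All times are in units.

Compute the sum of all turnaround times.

Timeline: | P1 0-8 | P0 8-21 | P2 21-36 | P3 36-47 |
Completion: P0=21  P1=8  P2=36  P3=47
Turnaround = completion − arrival: P0=21, P1=8, P2=36, P3=47
Total turnaround = 21 + 8 + 36 + 47 = 112

112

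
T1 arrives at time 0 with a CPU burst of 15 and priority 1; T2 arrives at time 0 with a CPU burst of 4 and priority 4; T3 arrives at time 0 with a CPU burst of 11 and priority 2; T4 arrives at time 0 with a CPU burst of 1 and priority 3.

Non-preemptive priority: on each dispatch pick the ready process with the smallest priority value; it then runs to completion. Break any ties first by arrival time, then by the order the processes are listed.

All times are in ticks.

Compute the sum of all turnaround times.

99

Schedule: | T1 0-15 | T3 15-26 | T4 26-27 | T2 27-31 |
Completion: T1=15  T2=31  T3=26  T4=27
Turnaround = completion − arrival: T1=15, T2=31, T3=26, T4=27
Total turnaround = 15 + 31 + 26 + 27 = 99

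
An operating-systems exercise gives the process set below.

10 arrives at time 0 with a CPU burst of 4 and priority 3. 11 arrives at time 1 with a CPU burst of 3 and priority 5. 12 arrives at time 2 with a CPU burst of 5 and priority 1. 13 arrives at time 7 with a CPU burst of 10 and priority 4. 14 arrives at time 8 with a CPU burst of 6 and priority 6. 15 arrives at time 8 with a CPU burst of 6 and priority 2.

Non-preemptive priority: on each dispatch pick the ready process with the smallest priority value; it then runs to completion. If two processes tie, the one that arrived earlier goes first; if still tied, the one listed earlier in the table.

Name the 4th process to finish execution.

Gantt: | 10 0-4 | 12 4-9 | 15 9-15 | 13 15-25 | 11 25-28 | 14 28-34 |
Completion: 10=4  11=28  12=9  13=25  14=34  15=15
Finish order: 10 → 12 → 15 → 13 → 11 → 14

13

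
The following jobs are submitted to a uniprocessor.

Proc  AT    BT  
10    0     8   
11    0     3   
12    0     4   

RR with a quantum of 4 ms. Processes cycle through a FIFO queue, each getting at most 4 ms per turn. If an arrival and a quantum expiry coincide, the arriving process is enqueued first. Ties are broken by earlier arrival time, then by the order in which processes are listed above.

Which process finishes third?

Timeline: | 10 0-4 | 11 4-7 | 12 7-11 | 10 11-15 |
Completion: 10=15  11=7  12=11
Turnaround (C−A): 10=15  11=7  12=11
Finish order: 11 → 12 → 10

10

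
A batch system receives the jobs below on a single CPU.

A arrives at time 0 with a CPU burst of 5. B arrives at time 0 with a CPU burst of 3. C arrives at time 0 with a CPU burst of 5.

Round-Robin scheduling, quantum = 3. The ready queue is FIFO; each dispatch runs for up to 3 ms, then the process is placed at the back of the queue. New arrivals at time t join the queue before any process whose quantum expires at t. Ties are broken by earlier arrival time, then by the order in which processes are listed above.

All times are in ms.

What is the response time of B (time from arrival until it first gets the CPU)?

Gantt: | A 0-3 | B 3-6 | C 6-9 | A 9-11 | C 11-13 |
Completion: A=11  B=6  C=13
Response(B) = first start − arrival = 3 − 0 = 3

3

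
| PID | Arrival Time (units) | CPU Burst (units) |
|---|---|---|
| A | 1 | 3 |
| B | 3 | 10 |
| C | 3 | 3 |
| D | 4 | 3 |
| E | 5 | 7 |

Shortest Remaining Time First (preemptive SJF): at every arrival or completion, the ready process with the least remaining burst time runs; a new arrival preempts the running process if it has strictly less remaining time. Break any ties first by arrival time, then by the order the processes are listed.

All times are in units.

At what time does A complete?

Timeline: | idle 0-1 | A 1-4 | C 4-7 | D 7-10 | E 10-17 | B 17-27 |
Completion: A=4  B=27  C=7  D=10  E=17

4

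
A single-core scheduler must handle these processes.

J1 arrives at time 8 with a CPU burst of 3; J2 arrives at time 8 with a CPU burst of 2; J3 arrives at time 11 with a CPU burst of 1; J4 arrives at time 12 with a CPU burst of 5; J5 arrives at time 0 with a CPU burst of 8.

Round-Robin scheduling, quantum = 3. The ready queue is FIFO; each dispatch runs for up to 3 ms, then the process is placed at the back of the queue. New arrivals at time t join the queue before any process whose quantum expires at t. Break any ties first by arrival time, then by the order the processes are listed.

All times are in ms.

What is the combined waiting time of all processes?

Gantt: | J5 0-8 | J1 8-11 | J2 11-13 | J3 13-14 | J4 14-19 |
Completion: J1=11  J2=13  J3=14  J4=19  J5=8
Turnaround (C−A): J1=3  J2=5  J3=3  J4=7  J5=8
Waiting = turnaround − burst: J1=0, J2=3, J3=2, J4=2, J5=0
Total waiting = 0 + 3 + 2 + 2 + 0 = 7

7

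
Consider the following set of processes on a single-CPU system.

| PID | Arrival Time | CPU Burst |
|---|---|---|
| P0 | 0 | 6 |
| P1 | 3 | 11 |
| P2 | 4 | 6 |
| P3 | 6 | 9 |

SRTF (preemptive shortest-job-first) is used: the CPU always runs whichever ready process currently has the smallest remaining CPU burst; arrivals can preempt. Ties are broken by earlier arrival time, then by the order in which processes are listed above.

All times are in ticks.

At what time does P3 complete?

Timeline: | P0 0-6 | P2 6-12 | P3 12-21 | P1 21-32 |
Completion: P0=6  P1=32  P2=12  P3=21
Turnaround (C−A): P0=6  P1=29  P2=8  P3=15

21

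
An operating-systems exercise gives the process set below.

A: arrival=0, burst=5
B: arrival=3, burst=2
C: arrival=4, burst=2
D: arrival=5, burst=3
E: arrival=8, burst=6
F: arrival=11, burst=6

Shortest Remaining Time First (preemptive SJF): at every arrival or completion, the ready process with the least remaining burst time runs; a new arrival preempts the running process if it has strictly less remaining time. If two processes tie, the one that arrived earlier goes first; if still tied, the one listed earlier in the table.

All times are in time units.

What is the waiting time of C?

Schedule: | A 0-5 | B 5-7 | C 7-9 | D 9-12 | E 12-18 | F 18-24 |
Completion: A=5  B=7  C=9  D=12  E=18  F=24
Turnaround (C−A): A=5  B=4  C=5  D=7  E=10  F=13
Waiting(C) = turnaround − burst = 5 − 2 = 3

3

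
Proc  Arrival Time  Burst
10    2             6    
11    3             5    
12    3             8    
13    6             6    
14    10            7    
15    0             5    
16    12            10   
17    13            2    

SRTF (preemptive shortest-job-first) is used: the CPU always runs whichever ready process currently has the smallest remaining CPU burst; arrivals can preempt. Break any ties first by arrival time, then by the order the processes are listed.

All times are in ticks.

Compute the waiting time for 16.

Timeline: | 15 0-5 | 11 5-10 | 10 10-13 | 17 13-15 | 10 15-18 | 13 18-24 | 14 24-31 | 12 31-39 | 16 39-49 |
Completion: 10=18  11=10  12=39  13=24  14=31  15=5  16=49  17=15
Turnaround (C−A): 10=16  11=7  12=36  13=18  14=21  15=5  16=37  17=2
Waiting(16) = turnaround − burst = 37 − 10 = 27

27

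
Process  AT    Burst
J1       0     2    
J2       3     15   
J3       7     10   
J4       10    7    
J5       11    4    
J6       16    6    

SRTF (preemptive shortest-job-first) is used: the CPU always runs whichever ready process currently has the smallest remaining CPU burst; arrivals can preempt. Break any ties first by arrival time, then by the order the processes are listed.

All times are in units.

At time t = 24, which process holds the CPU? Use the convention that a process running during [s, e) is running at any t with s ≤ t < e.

J6

Gantt: | J1 0-2 | idle 2-3 | J2 3-7 | J3 7-11 | J5 11-15 | J3 15-21 | J6 21-27 | J4 27-34 | J2 34-45 |
Completion: J1=2  J2=45  J3=21  J4=34  J5=15  J6=27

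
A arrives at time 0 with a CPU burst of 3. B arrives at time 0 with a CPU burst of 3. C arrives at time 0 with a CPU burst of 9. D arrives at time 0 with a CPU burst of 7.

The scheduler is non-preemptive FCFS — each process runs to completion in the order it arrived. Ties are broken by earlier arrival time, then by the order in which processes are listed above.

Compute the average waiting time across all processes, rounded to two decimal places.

6.00

Schedule: | A 0-3 | B 3-6 | C 6-15 | D 15-22 |
Completion: A=3  B=6  C=15  D=22
Waiting times: A=0, B=3, C=6, D=15
Average waiting = (0+3+6+15) / 4 = 24/4 = 6.00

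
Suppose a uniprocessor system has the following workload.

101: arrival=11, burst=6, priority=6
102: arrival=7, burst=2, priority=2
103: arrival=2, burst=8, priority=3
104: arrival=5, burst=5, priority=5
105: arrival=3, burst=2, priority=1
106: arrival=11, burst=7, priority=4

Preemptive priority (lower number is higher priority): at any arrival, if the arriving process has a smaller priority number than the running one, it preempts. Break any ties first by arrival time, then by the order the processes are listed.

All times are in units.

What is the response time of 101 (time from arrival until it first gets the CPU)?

15

Gantt: | idle 0-2 | 103 2-3 | 105 3-5 | 103 5-7 | 102 7-9 | 103 9-14 | 106 14-21 | 104 21-26 | 101 26-32 |
Completion: 101=32  102=9  103=14  104=26  105=5  106=21
Turnaround (C−A): 101=21  102=2  103=12  104=21  105=2  106=10
Response(101) = first start − arrival = 26 − 11 = 15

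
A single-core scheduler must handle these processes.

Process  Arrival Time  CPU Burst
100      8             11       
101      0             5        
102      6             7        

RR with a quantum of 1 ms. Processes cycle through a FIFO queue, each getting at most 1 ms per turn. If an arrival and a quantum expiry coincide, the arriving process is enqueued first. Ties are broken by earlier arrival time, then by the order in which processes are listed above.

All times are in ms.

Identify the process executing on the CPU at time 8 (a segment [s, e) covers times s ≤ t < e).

Timeline: | 101 0-5 | idle 5-6 | 102 6-8 | 100 8-9 | 102 9-10 | 100 10-11 | 102 11-12 | 100 12-13 | 102 13-14 | 100 14-15 | 102 15-16 | 100 16-17 | 102 17-18 | 100 18-24 |
Completion: 100=24  101=5  102=18
Turnaround (C−A): 100=16  101=5  102=12

100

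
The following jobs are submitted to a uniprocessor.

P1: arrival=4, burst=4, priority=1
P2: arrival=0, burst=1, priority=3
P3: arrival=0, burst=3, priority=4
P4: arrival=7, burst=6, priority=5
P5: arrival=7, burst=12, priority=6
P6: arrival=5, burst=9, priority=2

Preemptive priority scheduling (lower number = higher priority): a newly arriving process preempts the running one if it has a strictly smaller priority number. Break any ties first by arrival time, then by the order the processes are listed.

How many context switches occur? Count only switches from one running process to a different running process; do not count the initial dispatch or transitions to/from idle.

5

Timeline: | P2 0-1 | P3 1-4 | P1 4-8 | P6 8-17 | P4 17-23 | P5 23-35 |
Completion: P1=8  P2=1  P3=4  P4=23  P5=35  P6=17
Turnaround (C−A): P1=4  P2=1  P3=4  P4=16  P5=28  P6=12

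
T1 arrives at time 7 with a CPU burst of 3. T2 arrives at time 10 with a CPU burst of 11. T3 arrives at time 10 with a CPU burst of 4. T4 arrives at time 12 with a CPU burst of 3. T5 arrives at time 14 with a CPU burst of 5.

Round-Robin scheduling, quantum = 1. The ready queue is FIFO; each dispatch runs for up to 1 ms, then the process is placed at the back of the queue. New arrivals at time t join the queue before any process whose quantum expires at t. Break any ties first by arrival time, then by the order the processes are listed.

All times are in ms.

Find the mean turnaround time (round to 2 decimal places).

Schedule: | idle 0-7 | T1 7-10 | T2 10-11 | T3 11-12 | T2 12-13 | T4 13-14 | T3 14-15 | T2 15-16 | T5 16-17 | T4 17-18 | T3 18-19 | T2 19-20 | T5 20-21 | T4 21-22 | T3 22-23 | T2 23-24 | T5 24-25 | T2 25-26 | T5 26-27 | T2 27-28 | T5 28-29 | T2 29-33 |
Completion: T1=10  T2=33  T3=23  T4=22  T5=29
Turnaround times: T1=3, T2=23, T3=13, T4=10, T5=15
Average turnaround = (3+23+13+10+15) / 5 = 64/5 = 12.80

12.80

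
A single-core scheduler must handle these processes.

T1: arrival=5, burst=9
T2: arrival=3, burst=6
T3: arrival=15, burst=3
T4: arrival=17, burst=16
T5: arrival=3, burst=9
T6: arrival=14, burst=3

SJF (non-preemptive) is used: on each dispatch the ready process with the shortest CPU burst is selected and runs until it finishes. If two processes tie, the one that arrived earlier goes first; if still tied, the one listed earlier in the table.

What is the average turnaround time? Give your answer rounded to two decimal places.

Timeline: | idle 0-3 | T2 3-9 | T5 9-18 | T6 18-21 | T3 21-24 | T1 24-33 | T4 33-49 |
Completion: T1=33  T2=9  T3=24  T4=49  T5=18  T6=21
Turnaround (C−A): T1=28  T2=6  T3=9  T4=32  T5=15  T6=7
Turnaround times: T1=28, T2=6, T3=9, T4=32, T5=15, T6=7
Average turnaround = (28+6+9+32+15+7) / 6 = 97/6 = 16.17

16.17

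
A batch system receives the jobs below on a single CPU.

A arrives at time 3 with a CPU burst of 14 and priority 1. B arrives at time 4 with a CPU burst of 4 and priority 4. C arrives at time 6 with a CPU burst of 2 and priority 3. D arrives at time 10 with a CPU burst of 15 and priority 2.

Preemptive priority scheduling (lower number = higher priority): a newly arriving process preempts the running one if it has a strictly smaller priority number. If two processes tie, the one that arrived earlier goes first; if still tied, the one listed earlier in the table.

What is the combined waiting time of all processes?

63

Gantt: | idle 0-3 | A 3-17 | D 17-32 | C 32-34 | B 34-38 |
Completion: A=17  B=38  C=34  D=32
Turnaround (C−A): A=14  B=34  C=28  D=22
Waiting = turnaround − burst: A=0, B=30, C=26, D=7
Total waiting = 0 + 30 + 26 + 7 = 63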